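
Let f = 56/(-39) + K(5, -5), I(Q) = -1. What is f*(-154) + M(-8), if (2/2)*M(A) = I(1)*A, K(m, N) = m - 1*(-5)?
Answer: -51124/39 ≈ -1310.9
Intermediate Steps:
K(m, N) = 5 + m (K(m, N) = m + 5 = 5 + m)
M(A) = -A
f = 334/39 (f = 56/(-39) + (5 + 5) = 56*(-1/39) + 10 = -56/39 + 10 = 334/39 ≈ 8.5641)
f*(-154) + M(-8) = (334/39)*(-154) - 1*(-8) = -51436/39 + 8 = -51124/39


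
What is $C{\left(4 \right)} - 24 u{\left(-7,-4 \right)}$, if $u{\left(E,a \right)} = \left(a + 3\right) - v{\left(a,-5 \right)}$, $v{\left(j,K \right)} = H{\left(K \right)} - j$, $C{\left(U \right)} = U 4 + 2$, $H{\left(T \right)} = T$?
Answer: $18$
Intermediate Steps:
$C{\left(U \right)} = 2 + 4 U$ ($C{\left(U \right)} = 4 U + 2 = 2 + 4 U$)
$v{\left(j,K \right)} = K - j$
$u{\left(E,a \right)} = 8 + 2 a$ ($u{\left(E,a \right)} = \left(a + 3\right) - \left(-5 - a\right) = \left(3 + a\right) + \left(5 + a\right) = 8 + 2 a$)
$C{\left(4 \right)} - 24 u{\left(-7,-4 \right)} = \left(2 + 4 \cdot 4\right) - 24 \left(8 + 2 \left(-4\right)\right) = \left(2 + 16\right) - 24 \left(8 - 8\right) = 18 - 0 = 18 + 0 = 18$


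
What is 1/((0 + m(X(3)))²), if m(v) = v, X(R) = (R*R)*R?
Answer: 1/729 ≈ 0.0013717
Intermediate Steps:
X(R) = R³ (X(R) = R²*R = R³)
1/((0 + m(X(3)))²) = 1/((0 + 3³)²) = 1/((0 + 27)²) = 1/(27²) = 1/729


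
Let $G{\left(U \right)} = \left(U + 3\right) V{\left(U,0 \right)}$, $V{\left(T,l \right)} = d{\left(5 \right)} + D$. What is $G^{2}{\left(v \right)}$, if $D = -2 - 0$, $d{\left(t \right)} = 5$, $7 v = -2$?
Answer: $\frac{3249}{49} \approx 66.306$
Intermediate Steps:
$v = - \frac{2}{7}$ ($v = \frac{1}{7} \left(-2\right) = - \frac{2}{7} \approx -0.28571$)
$D = -2$ ($D = -2 + 0 = -2$)
$V{\left(T,l \right)} = 3$ ($V{\left(T,l \right)} = 5 - 2 = 3$)
$G{\left(U \right)} = 9 + 3 U$ ($G{\left(U \right)} = \left(U + 3\right) 3 = \left(3 + U\right) 3 = 9 + 3 U$)
$G^{2}{\left(v \right)} = \left(9 + 3 \left(- \frac{2}{7}\right)\right)^{2} = \left(9 - \frac{6}{7}\right)^{2} = \left(\frac{57}{7}\right)^{2} = \frac{3249}{49}$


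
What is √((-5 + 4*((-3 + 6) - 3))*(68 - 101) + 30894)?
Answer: 3*√3451 ≈ 176.24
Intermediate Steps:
√((-5 + 4*((-3 + 6) - 3))*(68 - 101) + 30894) = √((-5 + 4*(3 - 3))*(-33) + 30894) = √((-5 + 4*0)*(-33) + 30894) = √((-5 + 0)*(-33) + 30894) = √(-5*(-33) + 30894) = √(165 + 30894) = √31059 = 3*√3451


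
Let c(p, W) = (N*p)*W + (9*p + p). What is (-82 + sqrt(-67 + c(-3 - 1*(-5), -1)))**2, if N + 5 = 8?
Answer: (82 - I*sqrt(53))**2 ≈ 6671.0 - 1193.9*I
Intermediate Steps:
N = 3 (N = -5 + 8 = 3)
c(p, W) = 10*p + 3*W*p (c(p, W) = (3*p)*W + (9*p + p) = 3*W*p + 10*p = 10*p + 3*W*p)
(-82 + sqrt(-67 + c(-3 - 1*(-5), -1)))**2 = (-82 + sqrt(-67 + (-3 - 1*(-5))*(10 + 3*(-1))))**2 = (-82 + sqrt(-67 + (-3 + 5)*(10 - 3)))**2 = (-82 + sqrt(-67 + 2*7))**2 = (-82 + sqrt(-67 + 14))**2 = (-82 + sqrt(-53))**2 = (-82 + I*sqrt(53))**2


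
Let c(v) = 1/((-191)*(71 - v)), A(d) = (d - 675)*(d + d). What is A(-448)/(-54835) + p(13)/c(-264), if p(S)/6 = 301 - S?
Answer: -6062892003008/54835 ≈ -1.1057e+8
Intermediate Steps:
p(S) = 1806 - 6*S (p(S) = 6*(301 - S) = 1806 - 6*S)
A(d) = 2*d*(-675 + d) (A(d) = (-675 + d)*(2*d) = 2*d*(-675 + d))
c(v) = -1/(191*(71 - v))
A(-448)/(-54835) + p(13)/c(-264) = (2*(-448)*(-675 - 448))/(-54835) + (1806 - 6*13)/((1/(191*(-71 - 264)))) = (2*(-448)*(-1123))*(-1/54835) + (1806 - 78)/(((1/191)/(-335))) = 1006208*(-1/54835) + 1728/(((1/191)*(-1/335))) = -1006208/54835 + 1728/(-1/63985) = -1006208/54835 + 1728*(-63985) = -1006208/54835 - 110566080 = -6062892003008/54835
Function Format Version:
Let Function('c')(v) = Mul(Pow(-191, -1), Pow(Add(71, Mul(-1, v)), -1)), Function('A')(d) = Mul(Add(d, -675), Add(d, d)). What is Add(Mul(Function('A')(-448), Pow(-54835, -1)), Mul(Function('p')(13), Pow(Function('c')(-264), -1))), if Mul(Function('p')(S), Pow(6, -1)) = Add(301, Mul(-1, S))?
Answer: Rational(-6062892003008, 54835) ≈ -1.1057e+8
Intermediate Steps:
Function('p')(S) = Add(1806, Mul(-6, S)) (Function('p')(S) = Mul(6, Add(301, Mul(-1, S))) = Add(1806, Mul(-6, S)))
Function('A')(d) = Mul(2, d, Add(-675, d)) (Function('A')(d) = Mul(Add(-675, d), Mul(2, d)) = Mul(2, d, Add(-675, d)))
Function('c')(v) = Mul(Rational(-1, 191), Pow(Add(71, Mul(-1, v)), -1))
Add(Mul(Function('A')(-448), Pow(-54835, -1)), Mul(Function('p')(13), Pow(Function('c')(-264), -1))) = Add(Mul(Mul(2, -448, Add(-675, -448)), Pow(-54835, -1)), Mul(Add(1806, Mul(-6, 13)), Pow(Mul(Rational(1, 191), Pow(Add(-71, -264), -1)), -1))) = Add(Mul(Mul(2, -448, -1123), Rational(-1, 54835)), Mul(Add(1806, -78), Pow(Mul(Rational(1, 191), Pow(-335, -1)), -1))) = Add(Mul(1006208, Rational(-1, 54835)), Mul(1728, Pow(Mul(Rational(1, 191), Rational(-1, 335)), -1))) = Add(Rational(-1006208, 54835), Mul(1728, Pow(Rational(-1, 63985), -1))) = Add(Rational(-1006208, 54835), Mul(1728, -63985)) = Add(Rational(-1006208, 54835), -110566080) = Rational(-6062892003008, 54835)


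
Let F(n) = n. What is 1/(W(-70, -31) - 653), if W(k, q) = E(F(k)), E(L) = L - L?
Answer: -1/653 ≈ -0.0015314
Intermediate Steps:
E(L) = 0
W(k, q) = 0
1/(W(-70, -31) - 653) = 1/(0 - 653) = 1/(-653) = -1/653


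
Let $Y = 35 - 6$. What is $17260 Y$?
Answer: $500540$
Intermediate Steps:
$Y = 29$ ($Y = 35 - 6 = 29$)
$17260 Y = 17260 \cdot 29 = 500540$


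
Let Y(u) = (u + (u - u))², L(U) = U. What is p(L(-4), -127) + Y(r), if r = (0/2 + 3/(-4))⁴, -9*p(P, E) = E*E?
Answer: -1056971095/589824 ≈ -1792.0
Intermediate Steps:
p(P, E) = -E²/9 (p(P, E) = -E*E/9 = -E²/9)
r = 81/256 (r = (0*(½) + 3*(-¼))⁴ = (0 - ¾)⁴ = (-¾)⁴ = 81/256 ≈ 0.31641)
Y(u) = u² (Y(u) = (u + 0)² = u²)
p(L(-4), -127) + Y(r) = -⅑*(-127)² + (81/256)² = -⅑*16129 + 6561/65536 = -16129/9 + 6561/65536 = -1056971095/589824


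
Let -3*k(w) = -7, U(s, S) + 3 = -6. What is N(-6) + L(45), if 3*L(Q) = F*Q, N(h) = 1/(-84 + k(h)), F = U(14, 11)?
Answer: -33078/245 ≈ -135.01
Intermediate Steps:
U(s, S) = -9 (U(s, S) = -3 - 6 = -9)
k(w) = 7/3 (k(w) = -⅓*(-7) = 7/3)
F = -9
N(h) = -3/245 (N(h) = 1/(-84 + 7/3) = 1/(-245/3) = -3/245)
L(Q) = -3*Q (L(Q) = (-9*Q)/3 = -3*Q)
N(-6) + L(45) = -3/245 - 3*45 = -3/245 - 135 = -33078/245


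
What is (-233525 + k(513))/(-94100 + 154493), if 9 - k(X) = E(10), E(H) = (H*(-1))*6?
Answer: -233456/60393 ≈ -3.8656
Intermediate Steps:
E(H) = -6*H (E(H) = -H*6 = -6*H)
k(X) = 69 (k(X) = 9 - (-6)*10 = 9 - 1*(-60) = 9 + 60 = 69)
(-233525 + k(513))/(-94100 + 154493) = (-233525 + 69)/(-94100 + 154493) = -233456/60393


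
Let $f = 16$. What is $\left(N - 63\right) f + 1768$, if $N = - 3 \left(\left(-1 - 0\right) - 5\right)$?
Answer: $1048$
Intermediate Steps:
$N = 18$ ($N = - 3 \left(\left(-1 + 0\right) - 5\right) = - 3 \left(-1 - 5\right) = \left(-3\right) \left(-6\right) = 18$)
$\left(N - 63\right) f + 1768 = \left(18 - 63\right) 16 + 1768 = \left(-45\right) 16 + 1768 = -720 + 1768 = 1048$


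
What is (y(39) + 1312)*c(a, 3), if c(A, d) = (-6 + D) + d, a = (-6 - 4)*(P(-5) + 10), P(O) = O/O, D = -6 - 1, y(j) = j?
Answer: -13510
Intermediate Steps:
D = -7
P(O) = 1
a = -110 (a = (-6 - 4)*(1 + 10) = -10*11 = -110)
c(A, d) = -13 + d (c(A, d) = (-6 - 7) + d = -13 + d)
(y(39) + 1312)*c(a, 3) = (39 + 1312)*(-13 + 3) = 1351*(-10) = -13510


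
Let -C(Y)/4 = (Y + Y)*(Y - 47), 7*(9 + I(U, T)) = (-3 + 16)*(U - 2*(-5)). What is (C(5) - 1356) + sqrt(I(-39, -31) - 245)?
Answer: 324 + I*sqrt(15085)/7 ≈ 324.0 + 17.546*I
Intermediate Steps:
I(U, T) = 67/7 + 13*U/7 (I(U, T) = -9 + ((-3 + 16)*(U - 2*(-5)))/7 = -9 + (13*(U + 10))/7 = -9 + (13*(10 + U))/7 = -9 + (130 + 13*U)/7 = -9 + (130/7 + 13*U/7) = 67/7 + 13*U/7)
C(Y) = -8*Y*(-47 + Y) (C(Y) = -4*(Y + Y)*(Y - 47) = -4*2*Y*(-47 + Y) = -8*Y*(-47 + Y))
(C(5) - 1356) + sqrt(I(-39, -31) - 245) = (8*5*(47 - 1*5) - 1356) + sqrt((67/7 + (13/7)*(-39)) - 245) = (8*5*(47 - 5) - 1356) + sqrt((67/7 - 507/7) - 245) = (8*5*42 - 1356) + sqrt(-440/7 - 245) = (1680 - 1356) + sqrt(-2155/7) = 324 + I*sqrt(15085)/7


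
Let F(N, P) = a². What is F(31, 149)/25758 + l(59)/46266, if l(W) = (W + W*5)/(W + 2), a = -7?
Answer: 24567901/12115816218 ≈ 0.0020278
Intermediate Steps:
F(N, P) = 49 (F(N, P) = (-7)² = 49)
l(W) = 6*W/(2 + W) (l(W) = (W + 5*W)/(2 + W) = (6*W)/(2 + W) = 6*W/(2 + W))
F(31, 149)/25758 + l(59)/46266 = 49/25758 + (6*59/(2 + 59))/46266 = 49*(1/25758) + (6*59/61)*(1/46266) = 49/25758 + (6*59*(1/61))*(1/46266) = 49/25758 + (354/61)*(1/46266) = 49/25758 + 59/470371 = 24567901/12115816218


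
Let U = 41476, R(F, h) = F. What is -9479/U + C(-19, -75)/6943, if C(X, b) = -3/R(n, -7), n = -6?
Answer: -65791959/287967868 ≈ -0.22847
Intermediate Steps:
C(X, b) = ½ (C(X, b) = -3/(-6) = -3*(-⅙) = ½)
-9479/U + C(-19, -75)/6943 = -9479/41476 + (½)/6943 = -9479*1/41476 + (½)*(1/6943) = -9479/41476 + 1/13886 = -65791959/287967868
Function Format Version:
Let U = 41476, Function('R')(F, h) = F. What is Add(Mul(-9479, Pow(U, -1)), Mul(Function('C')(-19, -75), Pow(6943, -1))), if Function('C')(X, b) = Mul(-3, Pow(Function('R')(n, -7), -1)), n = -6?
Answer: Rational(-65791959, 287967868) ≈ -0.22847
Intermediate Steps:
Function('C')(X, b) = Rational(1, 2) (Function('C')(X, b) = Mul(-3, Pow(-6, -1)) = Mul(-3, Rational(-1, 6)) = Rational(1, 2))
Add(Mul(-9479, Pow(U, -1)), Mul(Function('C')(-19, -75), Pow(6943, -1))) = Add(Mul(-9479, Pow(41476, -1)), Mul(Rational(1, 2), Pow(6943, -1))) = Add(Mul(-9479, Rational(1, 41476)), Mul(Rational(1, 2), Rational(1, 6943))) = Add(Rational(-9479, 41476), Rational(1, 13886)) = Rational(-65791959, 287967868)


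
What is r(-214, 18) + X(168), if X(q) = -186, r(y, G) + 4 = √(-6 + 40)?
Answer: -190 + √34 ≈ -184.17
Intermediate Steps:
r(y, G) = -4 + √34 (r(y, G) = -4 + √(-6 + 40) = -4 + √34)
r(-214, 18) + X(168) = (-4 + √34) - 186 = -190 + √34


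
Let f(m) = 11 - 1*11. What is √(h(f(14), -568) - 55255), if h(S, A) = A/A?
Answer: I*√55254 ≈ 235.06*I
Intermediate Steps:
f(m) = 0 (f(m) = 11 - 11 = 0)
h(S, A) = 1
√(h(f(14), -568) - 55255) = √(1 - 55255) = √(-55254) = I*√55254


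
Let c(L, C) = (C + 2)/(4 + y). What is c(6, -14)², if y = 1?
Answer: 144/25 ≈ 5.7600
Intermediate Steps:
c(L, C) = ⅖ + C/5 (c(L, C) = (C + 2)/(4 + 1) = (2 + C)/5 = (2 + C)*(⅕) = ⅖ + C/5)
c(6, -14)² = (⅖ + (⅕)*(-14))² = (⅖ - 14/5)² = (-12/5)² = 144/25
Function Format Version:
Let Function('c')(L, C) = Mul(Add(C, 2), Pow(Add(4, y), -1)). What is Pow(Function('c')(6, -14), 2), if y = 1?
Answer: Rational(144, 25) ≈ 5.7600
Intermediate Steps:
Function('c')(L, C) = Add(Rational(2, 5), Mul(Rational(1, 5), C)) (Function('c')(L, C) = Mul(Add(C, 2), Pow(Add(4, 1), -1)) = Mul(Add(2, C), Pow(5, -1)) = Mul(Add(2, C), Rational(1, 5)) = Add(Rational(2, 5), Mul(Rational(1, 5), C)))
Pow(Function('c')(6, -14), 2) = Pow(Add(Rational(2, 5), Mul(Rational(1, 5), -14)), 2) = Pow(Add(Rational(2, 5), Rational(-14, 5)), 2) = Pow(Rational(-12, 5), 2) = Rational(144, 25)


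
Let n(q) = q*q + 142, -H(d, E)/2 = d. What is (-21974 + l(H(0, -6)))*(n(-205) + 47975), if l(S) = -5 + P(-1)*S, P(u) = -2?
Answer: -1981231018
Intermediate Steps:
H(d, E) = -2*d
l(S) = -5 - 2*S
n(q) = 142 + q² (n(q) = q² + 142 = 142 + q²)
(-21974 + l(H(0, -6)))*(n(-205) + 47975) = (-21974 + (-5 - (-4)*0))*((142 + (-205)²) + 47975) = (-21974 + (-5 - 2*0))*((142 + 42025) + 47975) = (-21974 + (-5 + 0))*(42167 + 47975) = (-21974 - 5)*90142 = -21979*90142 = -1981231018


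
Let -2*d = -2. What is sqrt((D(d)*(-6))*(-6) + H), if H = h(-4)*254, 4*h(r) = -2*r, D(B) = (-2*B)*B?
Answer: 2*sqrt(109) ≈ 20.881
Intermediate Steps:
d = 1 (d = -1/2*(-2) = 1)
D(B) = -2*B**2
h(r) = -r/2 (h(r) = (-2*r)/4 = -r/2)
H = 508 (H = -1/2*(-4)*254 = 2*254 = 508)
sqrt((D(d)*(-6))*(-6) + H) = sqrt((-2*1**2*(-6))*(-6) + 508) = sqrt((-2*1*(-6))*(-6) + 508) = sqrt(-2*(-6)*(-6) + 508) = sqrt(12*(-6) + 508) = sqrt(-72 + 508) = sqrt(436) = 2*sqrt(109)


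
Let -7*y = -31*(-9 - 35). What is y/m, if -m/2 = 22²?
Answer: 31/154 ≈ 0.20130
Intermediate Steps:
m = -968 (m = -2*22² = -2*484 = -968)
y = -1364/7 (y = -(-31)*(-9 - 35)/7 = -(-31)*(-44)/7 = -⅐*1364 = -1364/7 ≈ -194.86)
y/m = -1364/7/(-968) = -1364/7*(-1/968) = 31/154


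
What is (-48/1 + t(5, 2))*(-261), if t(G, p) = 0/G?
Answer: 12528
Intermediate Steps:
t(G, p) = 0
(-48/1 + t(5, 2))*(-261) = (-48/1 + 0)*(-261) = (-48 + 0)*(-261) = -48*(-261) = 12528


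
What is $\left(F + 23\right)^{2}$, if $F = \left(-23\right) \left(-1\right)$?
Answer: $2116$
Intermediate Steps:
$F = 23$
$\left(F + 23\right)^{2} = \left(23 + 23\right)^{2} = 46^{2} = 2116$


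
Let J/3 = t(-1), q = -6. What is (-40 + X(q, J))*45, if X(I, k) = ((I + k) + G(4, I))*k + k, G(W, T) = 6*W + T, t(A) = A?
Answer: -3150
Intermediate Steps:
J = -3 (J = 3*(-1) = -3)
G(W, T) = T + 6*W
X(I, k) = k + k*(24 + k + 2*I) (X(I, k) = ((I + k) + (I + 6*4))*k + k = ((I + k) + (I + 24))*k + k = ((I + k) + (24 + I))*k + k = (24 + k + 2*I)*k + k = k*(24 + k + 2*I) + k = k + k*(24 + k + 2*I))
(-40 + X(q, J))*45 = (-40 - 3*(25 - 3 + 2*(-6)))*45 = (-40 - 3*(25 - 3 - 12))*45 = (-40 - 3*10)*45 = (-40 - 30)*45 = -70*45 = -3150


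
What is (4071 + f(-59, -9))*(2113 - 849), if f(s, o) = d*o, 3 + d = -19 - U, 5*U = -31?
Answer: 26627424/5 ≈ 5.3255e+6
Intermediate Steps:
U = -31/5 (U = (1/5)*(-31) = -31/5 ≈ -6.2000)
d = -79/5 (d = -3 + (-19 - 1*(-31/5)) = -3 + (-19 + 31/5) = -3 - 64/5 = -79/5 ≈ -15.800)
f(s, o) = -79*o/5
(4071 + f(-59, -9))*(2113 - 849) = (4071 - 79/5*(-9))*(2113 - 849) = (4071 + 711/5)*1264 = (21066/5)*1264 = 26627424/5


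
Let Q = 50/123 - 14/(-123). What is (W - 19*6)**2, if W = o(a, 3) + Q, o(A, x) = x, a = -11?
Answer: 184660921/15129 ≈ 12206.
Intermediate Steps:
Q = 64/123 (Q = 50*(1/123) - 14*(-1/123) = 50/123 + 14/123 = 64/123 ≈ 0.52032)
W = 433/123 (W = 3 + 64/123 = 433/123 ≈ 3.5203)
(W - 19*6)**2 = (433/123 - 19*6)**2 = (433/123 - 114)**2 = (-13589/123)**2 = 184660921/15129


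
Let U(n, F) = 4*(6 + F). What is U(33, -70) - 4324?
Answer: -4580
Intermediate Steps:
U(n, F) = 24 + 4*F
U(33, -70) - 4324 = (24 + 4*(-70)) - 4324 = (24 - 280) - 4324 = -256 - 4324 = -4580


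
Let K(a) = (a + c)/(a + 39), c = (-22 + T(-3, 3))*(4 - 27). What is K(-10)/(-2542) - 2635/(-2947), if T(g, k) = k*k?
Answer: 193395247/217246946 ≈ 0.89021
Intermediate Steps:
T(g, k) = k²
c = 299 (c = (-22 + 3²)*(4 - 27) = (-22 + 9)*(-23) = -13*(-23) = 299)
K(a) = (299 + a)/(39 + a) (K(a) = (a + 299)/(a + 39) = (299 + a)/(39 + a))
K(-10)/(-2542) - 2635/(-2947) = ((299 - 10)/(39 - 10))/(-2542) - 2635/(-2947) = (289/29)*(-1/2542) - 2635*(-1/2947) = ((1/29)*289)*(-1/2542) + 2635/2947 = (289/29)*(-1/2542) + 2635/2947 = -289/73718 + 2635/2947 = 193395247/217246946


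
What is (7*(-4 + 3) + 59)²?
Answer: 2704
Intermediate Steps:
(7*(-4 + 3) + 59)² = (7*(-1) + 59)² = (-7 + 59)² = 52² = 2704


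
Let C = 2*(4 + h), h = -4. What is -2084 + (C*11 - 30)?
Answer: -2114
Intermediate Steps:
C = 0 (C = 2*(4 - 4) = 2*0 = 0)
-2084 + (C*11 - 30) = -2084 + (0*11 - 30) = -2084 + (0 - 30) = -2084 - 30 = -2114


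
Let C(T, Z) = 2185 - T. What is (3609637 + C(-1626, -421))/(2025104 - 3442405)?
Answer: -3613448/1417301 ≈ -2.5495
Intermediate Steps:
(3609637 + C(-1626, -421))/(2025104 - 3442405) = (3609637 + (2185 - 1*(-1626)))/(2025104 - 3442405) = (3609637 + (2185 + 1626))/(-1417301) = (3609637 + 3811)*(-1/1417301) = 3613448*(-1/1417301) = -3613448/1417301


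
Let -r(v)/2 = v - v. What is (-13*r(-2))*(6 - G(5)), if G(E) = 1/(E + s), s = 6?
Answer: 0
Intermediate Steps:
r(v) = 0 (r(v) = -2*(v - v) = -2*0 = 0)
G(E) = 1/(6 + E) (G(E) = 1/(E + 6) = 1/(6 + E))
(-13*r(-2))*(6 - G(5)) = (-13*0)*(6 - 1/(6 + 5)) = 0*(6 - 1/11) = 0*(65/11) = 0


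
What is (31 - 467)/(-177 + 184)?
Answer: -436/7 ≈ -62.286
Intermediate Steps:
(31 - 467)/(-177 + 184) = -436/7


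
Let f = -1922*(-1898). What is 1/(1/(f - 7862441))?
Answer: -4214485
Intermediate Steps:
f = 3647956
1/(1/(f - 7862441)) = 1/(1/(3647956 - 7862441)) = 1/(1/(-4214485)) = 1/(-1/4214485) = -4214485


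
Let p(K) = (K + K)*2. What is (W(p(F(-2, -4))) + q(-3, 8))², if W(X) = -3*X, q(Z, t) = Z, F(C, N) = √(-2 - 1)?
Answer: -423 + 72*I*√3 ≈ -423.0 + 124.71*I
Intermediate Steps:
F(C, N) = I*√3 (F(C, N) = √(-3) = I*√3)
p(K) = 4*K (p(K) = (2*K)*2 = 4*K)
(W(p(F(-2, -4))) + q(-3, 8))² = (-12*I*√3 - 3)² = (-3 - 12*I*√3)²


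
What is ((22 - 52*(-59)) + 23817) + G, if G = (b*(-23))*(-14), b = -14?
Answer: 22399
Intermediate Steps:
G = -4508 (G = -14*(-23)*(-14) = 322*(-14) = -4508)
((22 - 52*(-59)) + 23817) + G = ((22 - 52*(-59)) + 23817) - 4508 = ((22 + 3068) + 23817) - 4508 = (3090 + 23817) - 4508 = 26907 - 4508 = 22399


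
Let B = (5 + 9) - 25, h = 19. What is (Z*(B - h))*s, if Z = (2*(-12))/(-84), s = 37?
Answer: -2220/7 ≈ -317.14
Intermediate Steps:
Z = 2/7 (Z = -24*(-1/84) = 2/7 ≈ 0.28571)
B = -11 (B = 14 - 25 = -11)
(Z*(B - h))*s = (2*(-11 - 1*19)/7)*37 = (2*(-11 - 19)/7)*37 = ((2/7)*(-30))*37 = -60/7*37 = -2220/7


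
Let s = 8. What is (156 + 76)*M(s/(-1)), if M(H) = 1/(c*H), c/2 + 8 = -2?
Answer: 29/20 ≈ 1.4500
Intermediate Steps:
c = -20 (c = -16 + 2*(-2) = -16 - 4 = -20)
M(H) = -1/(20*H) (M(H) = 1/((-20)*H) = -1/(20*H))
(156 + 76)*M(s/(-1)) = (156 + 76)*(-1/(20*(8/(-1)))) = 232*(-1/(20*(8*(-1)))) = 232*(-1/20/(-8)) = 232*(-1/20*(-⅛)) = 232*(1/160) = 29/20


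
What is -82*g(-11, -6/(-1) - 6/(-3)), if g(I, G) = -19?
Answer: 1558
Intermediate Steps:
-82*g(-11, -6/(-1) - 6/(-3)) = -82*(-19) = 1558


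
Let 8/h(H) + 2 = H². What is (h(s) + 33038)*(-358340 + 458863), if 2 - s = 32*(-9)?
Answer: 139648045974918/42049 ≈ 3.3211e+9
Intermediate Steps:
s = 290 (s = 2 - 32*(-9) = 2 - 1*(-288) = 2 + 288 = 290)
h(H) = 8/(-2 + H²)
(h(s) + 33038)*(-358340 + 458863) = (8/(-2 + 290²) + 33038)*(-358340 + 458863) = (8/(-2 + 84100) + 33038)*100523 = (8/84098 + 33038)*100523 = (8*(1/84098) + 33038)*100523 = (4/42049 + 33038)*100523 = (1389214866/42049)*100523 = 139648045974918/42049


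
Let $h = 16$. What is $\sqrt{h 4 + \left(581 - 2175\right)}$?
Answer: $3 i \sqrt{170} \approx 39.115 i$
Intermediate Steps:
$\sqrt{h 4 + \left(581 - 2175\right)} = \sqrt{16 \cdot 4 + \left(581 - 2175\right)} = \sqrt{64 - 1594} = \sqrt{-1530} = 3 i \sqrt{170}$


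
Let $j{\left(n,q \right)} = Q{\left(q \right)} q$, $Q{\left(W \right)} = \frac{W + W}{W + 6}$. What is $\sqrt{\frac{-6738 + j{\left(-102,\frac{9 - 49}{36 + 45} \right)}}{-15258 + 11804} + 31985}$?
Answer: $\frac{2 \sqrt{96070990983873818}}{3466089} \approx 178.85$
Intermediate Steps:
$Q{\left(W \right)} = \frac{2 W}{6 + W}$
$j{\left(n,q \right)} = \frac{2 q^{2}}{6 + q}$ ($j{\left(n,q \right)} = \frac{2 q}{6 + q} q = \frac{2 q^{2}}{6 + q}$)
$\sqrt{\frac{-6738 + j{\left(-102,\frac{9 - 49}{36 + 45} \right)}}{-15258 + 11804} + 31985} = \sqrt{\frac{-6738 + \frac{2 \left(\frac{9 - 49}{36 + 45}\right)^{2}}{6 + \frac{9 - 49}{36 + 45}}}{-15258 + 11804} + 31985} = \sqrt{\frac{-6738 + \frac{2 \left(- \frac{40}{81}\right)^{2}}{6 - \frac{40}{81}}}{-3454} + 31985} = \sqrt{\left(-6738 + \frac{2 \left(\left(-40\right) \frac{1}{81}\right)^{2}}{6 - \frac{40}{81}}\right) \left(- \frac{1}{3454}\right) + 31985} = \sqrt{\left(-6738 + \frac{2 \left(- \frac{40}{81}\right)^{2}}{6 - \frac{40}{81}}\right) \left(- \frac{1}{3454}\right) + 31985} = \sqrt{\left(-6738 + 2 \cdot \frac{1600}{6561} \frac{1}{\frac{446}{81}}\right) \left(- \frac{1}{3454}\right) + 31985} = \sqrt{\left(-6738 + 2 \cdot \frac{1600}{6561} \cdot \frac{81}{446}\right) \left(- \frac{1}{3454}\right) + 31985} = \sqrt{\left(-6738 + \frac{1600}{18063}\right) \left(- \frac{1}{3454}\right) + 31985} = \sqrt{\left(- \frac{121706894}{18063}\right) \left(- \frac{1}{3454}\right) + 31985} = \sqrt{\frac{60853447}{31194801} + 31985} = \sqrt{\frac{997826563432}{31194801}} = \frac{2 \sqrt{96070990983873818}}{3466089}$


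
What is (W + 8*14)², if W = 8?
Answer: 14400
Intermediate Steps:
(W + 8*14)² = (8 + 8*14)² = (8 + 112)² = 120² = 14400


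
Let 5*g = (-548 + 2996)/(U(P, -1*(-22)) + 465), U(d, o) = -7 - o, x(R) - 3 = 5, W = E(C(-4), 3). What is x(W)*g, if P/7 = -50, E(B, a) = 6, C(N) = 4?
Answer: 4896/545 ≈ 8.9835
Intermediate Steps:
W = 6
x(R) = 8 (x(R) = 3 + 5 = 8)
P = -350 (P = 7*(-50) = -350)
g = 612/545 (g = ((-548 + 2996)/((-7 - (-1)*(-22)) + 465))/5 = (2448/((-7 - 1*22) + 465))/5 = (2448/((-7 - 22) + 465))/5 = (2448/(-29 + 465))/5 = (2448/436)/5 = (2448*(1/436))/5 = (⅕)*(612/109) = 612/545 ≈ 1.1229)
x(W)*g = 8*(612/545) = 4896/545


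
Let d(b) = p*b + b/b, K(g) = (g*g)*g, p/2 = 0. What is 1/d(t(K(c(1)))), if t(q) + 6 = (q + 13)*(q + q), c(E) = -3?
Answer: 1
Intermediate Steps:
p = 0 (p = 2*0 = 0)
K(g) = g³ (K(g) = g²*g = g³)
t(q) = -6 + 2*q*(13 + q) (t(q) = -6 + (q + 13)*(q + q) = -6 + (13 + q)*(2*q) = -6 + 2*q*(13 + q))
d(b) = 1 (d(b) = 0*b + b/b = 0 + 1 = 1)
1/d(t(K(c(1)))) = 1/1 = 1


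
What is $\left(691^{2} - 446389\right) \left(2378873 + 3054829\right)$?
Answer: $168944662584$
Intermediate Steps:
$\left(691^{2} - 446389\right) \left(2378873 + 3054829\right) = \left(477481 - 446389\right) 5433702 = 31092 \cdot 5433702 = 168944662584$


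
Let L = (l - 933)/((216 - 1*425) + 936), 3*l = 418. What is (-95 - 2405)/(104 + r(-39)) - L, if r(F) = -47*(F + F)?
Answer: 352387/822237 ≈ 0.42857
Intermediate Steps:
l = 418/3 (l = (1/3)*418 = 418/3 ≈ 139.33)
L = -2381/2181 (L = (418/3 - 933)/((216 - 1*425) + 936) = -2381/(3*((216 - 425) + 936)) = -2381/(3*(-209 + 936)) = -2381/3/727 = -2381/3*1/727 = -2381/2181 ≈ -1.0917)
r(F) = -94*F
(-95 - 2405)/(104 + r(-39)) - L = (-95 - 2405)/(104 - 94*(-39)) - 1*(-2381/2181) = -2500/(104 + 3666) + 2381/2181 = -2500/3770 + 2381/2181 = -2500*1/3770 + 2381/2181 = -250/377 + 2381/2181 = 352387/822237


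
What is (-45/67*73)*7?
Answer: -22995/67 ≈ -343.21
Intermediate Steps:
(-45/67*73)*7 = (-45*1/67*73)*7 = -45/67*73*7 = -3285/67*7 = -22995/67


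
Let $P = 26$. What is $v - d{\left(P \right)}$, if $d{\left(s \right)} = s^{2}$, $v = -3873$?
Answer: $-4549$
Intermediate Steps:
$v - d{\left(P \right)} = -3873 - 26^{2} = -3873 - 676 = -4549$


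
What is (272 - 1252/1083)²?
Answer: 86038968976/1172889 ≈ 73357.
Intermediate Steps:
(272 - 1252/1083)² = (293324/1083)² = 86038968976/1172889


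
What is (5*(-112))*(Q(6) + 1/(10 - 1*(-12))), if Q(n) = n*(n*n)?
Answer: -1330840/11 ≈ -1.2099e+5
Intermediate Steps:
Q(n) = n**3 (Q(n) = n*n**2 = n**3)
(5*(-112))*(Q(6) + 1/(10 - 1*(-12))) = (5*(-112))*(6**3 + 1/(10 - 1*(-12))) = -560*(216 + 1/(10 + 12)) = -560*(216 + 1/22) = -560*4753/22 = -1330840/11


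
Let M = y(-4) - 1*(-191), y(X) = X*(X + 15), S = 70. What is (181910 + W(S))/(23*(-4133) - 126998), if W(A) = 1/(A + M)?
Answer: -13158157/16062123 ≈ -0.81920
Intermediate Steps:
y(X) = X*(15 + X)
M = 147 (M = -4*(15 - 4) - 1*(-191) = -4*11 + 191 = -44 + 191 = 147)
W(A) = 1/(147 + A) (W(A) = 1/(A + 147) = 1/(147 + A))
(181910 + W(S))/(23*(-4133) - 126998) = (181910 + 1/(147 + 70))/(23*(-4133) - 126998) = (181910 + 1/217)/(-95059 - 126998) = (181910 + 1/217)/(-222057) = (39474471/217)*(-1/222057) = -13158157/16062123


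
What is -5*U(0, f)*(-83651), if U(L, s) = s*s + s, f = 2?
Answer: 2509530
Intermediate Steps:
U(L, s) = s + s² (U(L, s) = s² + s = s + s²)
-5*U(0, f)*(-83651) = -10*(1 + 2)*(-83651) = -10*3*(-83651) = -5*6*(-83651) = -30*(-83651) = 2509530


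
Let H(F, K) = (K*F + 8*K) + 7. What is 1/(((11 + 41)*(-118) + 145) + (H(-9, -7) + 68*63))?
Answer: -1/1693 ≈ -0.00059067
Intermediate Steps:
H(F, K) = 7 + 8*K + F*K (H(F, K) = (F*K + 8*K) + 7 = (8*K + F*K) + 7 = 7 + 8*K + F*K)
1/(((11 + 41)*(-118) + 145) + (H(-9, -7) + 68*63)) = 1/(((11 + 41)*(-118) + 145) + ((7 + 8*(-7) - 9*(-7)) + 68*63)) = 1/((52*(-118) + 145) + ((7 - 56 + 63) + 4284)) = 1/((-6136 + 145) + (14 + 4284)) = 1/(-5991 + 4298) = 1/(-1693) = -1/1693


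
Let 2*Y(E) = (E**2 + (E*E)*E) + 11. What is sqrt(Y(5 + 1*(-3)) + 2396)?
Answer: 3*sqrt(1070)/2 ≈ 49.066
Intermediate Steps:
Y(E) = 11/2 + E**2/2 + E**3/2 (Y(E) = ((E**2 + (E*E)*E) + 11)/2 = ((E**2 + E**2*E) + 11)/2 = ((E**2 + E**3) + 11)/2 = (11 + E**2 + E**3)/2 = 11/2 + E**2/2 + E**3/2)
sqrt(Y(5 + 1*(-3)) + 2396) = sqrt((11/2 + (5 + 1*(-3))**2/2 + (5 + 1*(-3))**3/2) + 2396) = sqrt((11/2 + (5 - 3)**2/2 + (5 - 3)**3/2) + 2396) = sqrt((11/2 + (1/2)*2**2 + (1/2)*2**3) + 2396) = sqrt((11/2 + (1/2)*4 + (1/2)*8) + 2396) = sqrt((11/2 + 2 + 4) + 2396) = sqrt(23/2 + 2396) = sqrt(4815/2) = 3*sqrt(1070)/2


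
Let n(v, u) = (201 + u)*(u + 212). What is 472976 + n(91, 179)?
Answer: 621556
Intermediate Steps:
n(v, u) = (201 + u)*(212 + u)
472976 + n(91, 179) = 472976 + (42612 + 179² + 413*179) = 472976 + (42612 + 32041 + 73927) = 472976 + 148580 = 621556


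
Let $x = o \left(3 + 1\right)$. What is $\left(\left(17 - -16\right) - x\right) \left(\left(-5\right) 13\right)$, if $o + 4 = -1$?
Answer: $-3445$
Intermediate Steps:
$o = -5$ ($o = -4 - 1 = -5$)
$x = -20$ ($x = - 5 \left(3 + 1\right) = \left(-5\right) 4 = -20$)
$\left(\left(17 - -16\right) - x\right) \left(\left(-5\right) 13\right) = \left(\left(17 - -16\right) - -20\right) \left(\left(-5\right) 13\right) = \left(\left(17 + 16\right) + 20\right) \left(-65\right) = \left(33 + 20\right) \left(-65\right) = 53 \left(-65\right) = -3445$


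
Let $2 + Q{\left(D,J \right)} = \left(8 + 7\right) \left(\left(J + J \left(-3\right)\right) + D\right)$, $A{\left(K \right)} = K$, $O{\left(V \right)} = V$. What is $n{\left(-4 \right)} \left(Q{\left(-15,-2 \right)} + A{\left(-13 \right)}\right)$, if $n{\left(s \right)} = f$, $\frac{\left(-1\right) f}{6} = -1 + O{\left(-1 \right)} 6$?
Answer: $-7560$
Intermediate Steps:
$Q{\left(D,J \right)} = -2 - 30 J + 15 D$ ($Q{\left(D,J \right)} = -2 + \left(8 + 7\right) \left(\left(J + J \left(-3\right)\right) + D\right) = -2 + 15 \left(\left(J - 3 J\right) + D\right) = -2 + 15 \left(- 2 J + D\right) = -2 + 15 \left(D - 2 J\right) = -2 + \left(- 30 J + 15 D\right) = -2 - 30 J + 15 D$)
$f = 42$ ($f = - 6 \left(-1 - 6\right) = \left(-6\right) \left(-7\right) = 42$)
$n{\left(s \right)} = 42$
$n{\left(-4 \right)} \left(Q{\left(-15,-2 \right)} + A{\left(-13 \right)}\right) = 42 \left(\left(-2 - -60 + 15 \left(-15\right)\right) - 13\right) = 42 \left(\left(-2 + 60 - 225\right) - 13\right) = 42 \left(-167 - 13\right) = 42 \left(-180\right) = -7560$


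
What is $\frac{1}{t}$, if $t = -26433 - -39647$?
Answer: $\frac{1}{13214} \approx 7.5677 \cdot 10^{-5}$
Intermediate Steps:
$t = 13214$ ($t = -26433 + 39647 = 13214$)
$\frac{1}{t} = \frac{1}{13214}$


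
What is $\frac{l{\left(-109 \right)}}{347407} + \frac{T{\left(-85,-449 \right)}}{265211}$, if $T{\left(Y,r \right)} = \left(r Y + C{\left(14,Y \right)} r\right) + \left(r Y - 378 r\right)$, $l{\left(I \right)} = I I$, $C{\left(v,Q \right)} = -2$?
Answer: $\frac{88943130541}{92136157877} \approx 0.96534$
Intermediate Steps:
$l{\left(I \right)} = I^{2}$
$T{\left(Y,r \right)} = - 380 r + 2 Y r$ ($T{\left(Y,r \right)} = \left(r Y - 2 r\right) + \left(r Y - 378 r\right) = \left(Y r - 2 r\right) + \left(Y r - 378 r\right) = \left(- 2 r + Y r\right) + \left(- 378 r + Y r\right) = - 380 r + 2 Y r$)
$\frac{l{\left(-109 \right)}}{347407} + \frac{T{\left(-85,-449 \right)}}{265211} = \frac{\left(-109\right)^{2}}{347407} + \frac{2 \left(-449\right) \left(-190 - 85\right)}{265211} = 11881 \cdot \frac{1}{347407} + 2 \left(-449\right) \left(-275\right) \frac{1}{265211} = \frac{11881}{347407} + 246950 \cdot \frac{1}{265211} = \frac{11881}{347407} + \frac{246950}{265211} = \frac{88943130541}{92136157877}$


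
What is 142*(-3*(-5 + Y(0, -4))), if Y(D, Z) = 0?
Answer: 2130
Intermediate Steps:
142*(-3*(-5 + Y(0, -4))) = 142*(-3*(-5 + 0)) = 142*(-3*(-5)) = 142*15 = 2130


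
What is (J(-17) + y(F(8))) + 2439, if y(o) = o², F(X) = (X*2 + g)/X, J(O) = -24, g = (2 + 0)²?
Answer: 9685/4 ≈ 2421.3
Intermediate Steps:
g = 4 (g = 2² = 4)
F(X) = (4 + 2*X)/X (F(X) = (X*2 + 4)/X = (2*X + 4)/X = (4 + 2*X)/X)
(J(-17) + y(F(8))) + 2439 = (-24 + (2 + 4/8)²) + 2439 = (-24 + (2 + 4*(⅛))²) + 2439 = (-24 + (2 + ½)²) + 2439 = (-24 + (5/2)²) + 2439 = (-24 + 25/4) + 2439 = -71/4 + 2439 = 9685/4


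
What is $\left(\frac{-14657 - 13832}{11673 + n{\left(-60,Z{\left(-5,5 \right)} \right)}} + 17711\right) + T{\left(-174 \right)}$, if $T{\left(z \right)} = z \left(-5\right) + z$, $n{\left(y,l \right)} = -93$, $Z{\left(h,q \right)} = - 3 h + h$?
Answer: $\frac{213124571}{11580} \approx 18405.0$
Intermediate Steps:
$Z{\left(h,q \right)} = - 2 h$
$T{\left(z \right)} = - 4 z$ ($T{\left(z \right)} = - 5 z + z = - 4 z$)
$\left(\frac{-14657 - 13832}{11673 + n{\left(-60,Z{\left(-5,5 \right)} \right)}} + 17711\right) + T{\left(-174 \right)} = \left(\frac{-14657 - 13832}{11673 - 93} + 17711\right) - -696 = \left(- \frac{28489}{11580} + 17711\right) + 696 = \frac{205064891}{11580} + 696 = \frac{213124571}{11580}$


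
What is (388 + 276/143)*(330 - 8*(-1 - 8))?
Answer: 22415520/143 ≈ 1.5675e+5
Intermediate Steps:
(388 + 276/143)*(330 - 8*(-1 - 8)) = (388 + 276*(1/143))*(330 - 8*(-9)) = (388 + 276/143)*(330 + 72) = (55760/143)*402 = 22415520/143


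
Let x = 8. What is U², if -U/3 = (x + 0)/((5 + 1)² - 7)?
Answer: 576/841 ≈ 0.68490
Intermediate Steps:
U = -24/29 (U = -3*(8 + 0)/((5 + 1)² - 7) = -24/(6² - 7) = -24/(36 - 7) = -24/29 ≈ -0.82759)
U² = (-24/29)² = 576/841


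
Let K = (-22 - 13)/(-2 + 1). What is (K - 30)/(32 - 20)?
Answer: 5/12 ≈ 0.41667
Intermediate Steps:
K = 35 (K = -35/(-1) = -35*(-1) = 35)
(K - 30)/(32 - 20) = (35 - 30)/(32 - 20) = 5/12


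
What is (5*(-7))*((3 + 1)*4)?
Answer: -560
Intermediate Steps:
(5*(-7))*((3 + 1)*4) = -140*4 = -35*16 = -560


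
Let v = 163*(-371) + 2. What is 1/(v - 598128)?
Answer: -1/658599 ≈ -1.5184e-6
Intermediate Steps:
v = -60471 (v = -60473 + 2 = -60471)
1/(v - 598128) = 1/(-60471 - 598128) = 1/(-658599) = -1/658599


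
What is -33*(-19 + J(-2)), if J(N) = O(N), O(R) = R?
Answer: 693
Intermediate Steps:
J(N) = N
-33*(-19 + J(-2)) = -33*(-19 - 2) = -33*(-21) = 693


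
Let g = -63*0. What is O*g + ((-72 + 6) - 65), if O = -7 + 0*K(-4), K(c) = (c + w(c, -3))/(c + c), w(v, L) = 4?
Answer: -131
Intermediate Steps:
g = 0
K(c) = (4 + c)/(2*c) (K(c) = (c + 4)/(c + c) = (4 + c)/((2*c)) = (4 + c)*(1/(2*c)) = (4 + c)/(2*c))
O = -7 (O = -7 + 0*((½)*(4 - 4)/(-4)) = -7 + 0*((½)*(-¼)*0) = -7 + 0*0 = -7 + 0 = -7)
O*g + ((-72 + 6) - 65) = -7*0 + ((-72 + 6) - 65) = 0 + (-66 - 65) = 0 - 131 = -131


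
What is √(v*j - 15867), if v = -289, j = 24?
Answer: I*√22803 ≈ 151.01*I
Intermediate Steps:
√(v*j - 15867) = √(-289*24 - 15867) = √(-6936 - 15867) = √(-22803) = I*√22803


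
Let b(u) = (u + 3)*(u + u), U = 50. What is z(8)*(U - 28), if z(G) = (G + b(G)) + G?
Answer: 4224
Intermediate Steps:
b(u) = 2*u*(3 + u) (b(u) = (3 + u)*(2*u) = 2*u*(3 + u))
z(G) = 2*G + 2*G*(3 + G) (z(G) = (G + 2*G*(3 + G)) + G = 2*G + 2*G*(3 + G))
z(8)*(U - 28) = (2*8*(4 + 8))*(50 - 28) = (2*8*12)*22 = 192*22 = 4224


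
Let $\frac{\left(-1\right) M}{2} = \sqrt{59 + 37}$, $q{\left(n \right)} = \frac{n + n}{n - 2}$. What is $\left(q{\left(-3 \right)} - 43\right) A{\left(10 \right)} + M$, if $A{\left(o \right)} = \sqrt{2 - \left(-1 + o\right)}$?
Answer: $- 8 \sqrt{6} - \frac{209 i \sqrt{7}}{5} \approx -19.596 - 110.59 i$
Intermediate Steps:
$q{\left(n \right)} = \frac{2 n}{-2 + n}$
$M = - 8 \sqrt{6}$ ($M = - 2 \sqrt{59 + 37} = - 2 \sqrt{96} = - 2 \cdot 4 \sqrt{6} = - 8 \sqrt{6} \approx -19.596$)
$A{\left(o \right)} = \sqrt{3 - o}$
$\left(q{\left(-3 \right)} - 43\right) A{\left(10 \right)} + M = \left(2 \left(-3\right) \frac{1}{-2 - 3} - 43\right) \sqrt{3 - 10} - 8 \sqrt{6} = \left(2 \left(-3\right) \frac{1}{-5} - 43\right) \sqrt{3 - 10} - 8 \sqrt{6} = \left(2 \left(-3\right) \left(- \frac{1}{5}\right) - 43\right) \sqrt{-7} - 8 \sqrt{6} = \left(\frac{6}{5} - 43\right) i \sqrt{7} - 8 \sqrt{6} = - \frac{209 i \sqrt{7}}{5} - 8 \sqrt{6} = - 8 \sqrt{6} - \frac{209 i \sqrt{7}}{5}$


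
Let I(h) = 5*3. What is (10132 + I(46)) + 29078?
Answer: 39225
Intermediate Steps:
I(h) = 15
(10132 + I(46)) + 29078 = (10132 + 15) + 29078 = 10147 + 29078 = 39225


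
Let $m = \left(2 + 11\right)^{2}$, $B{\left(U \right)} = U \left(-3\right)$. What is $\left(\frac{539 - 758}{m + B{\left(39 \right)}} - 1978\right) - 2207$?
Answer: $- \frac{217839}{52} \approx -4189.2$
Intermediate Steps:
$B{\left(U \right)} = - 3 U$
$m = 169$ ($m = 13^{2} = 169$)
$\left(\frac{539 - 758}{m + B{\left(39 \right)}} - 1978\right) - 2207 = \left(\frac{539 - 758}{169 - 117} - 1978\right) - 2207 = \left(- \frac{219}{169 - 117} - 1978\right) - 2207 = \left(- \frac{219}{52} - 1978\right) - 2207 = - \frac{103075}{52} - 2207 = - \frac{217839}{52}$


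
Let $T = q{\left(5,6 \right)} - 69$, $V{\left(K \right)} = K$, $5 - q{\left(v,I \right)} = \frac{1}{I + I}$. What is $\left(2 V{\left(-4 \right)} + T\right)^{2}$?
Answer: $\frac{748225}{144} \approx 5196.0$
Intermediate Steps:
$q{\left(v,I \right)} = 5 - \frac{1}{2 I}$ ($q{\left(v,I \right)} = 5 - \frac{1}{I + I} = 5 - \frac{1}{2 I}$)
$T = - \frac{769}{12}$ ($T = \left(5 - \frac{1}{2 \cdot 6}\right) - 69 = \left(5 - \frac{1}{12}\right) - 69 = \frac{59}{12} - 69 = - \frac{769}{12} \approx -64.083$)
$\left(2 V{\left(-4 \right)} + T\right)^{2} = \left(2 \left(-4\right) - \frac{769}{12}\right)^{2} = \left(-8 - \frac{769}{12}\right)^{2} = \left(- \frac{865}{12}\right)^{2} = \frac{748225}{144}$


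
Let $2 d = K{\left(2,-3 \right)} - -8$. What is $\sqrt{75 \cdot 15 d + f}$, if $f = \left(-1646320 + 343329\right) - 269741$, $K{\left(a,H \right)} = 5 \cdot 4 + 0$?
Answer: $9 i \sqrt{19222} \approx 1247.8 i$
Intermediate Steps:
$K{\left(a,H \right)} = 20$ ($K{\left(a,H \right)} = 20 + 0 = 20$)
$d = 14$ ($d = \frac{20 - -8}{2} = \frac{20 + 8}{2} = \frac{1}{2} \cdot 28 = 14$)
$f = -1572732$ ($f = -1302991 - 269741 = -1572732$)
$\sqrt{75 \cdot 15 d + f} = \sqrt{75 \cdot 15 \cdot 14 - 1572732} = \sqrt{1125 \cdot 14 - 1572732} = \sqrt{15750 - 1572732} = \sqrt{-1556982} = 9 i \sqrt{19222}$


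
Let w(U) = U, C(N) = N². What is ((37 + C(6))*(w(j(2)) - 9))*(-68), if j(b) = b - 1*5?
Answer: 59568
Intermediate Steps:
j(b) = -5 + b (j(b) = b - 5 = -5 + b)
((37 + C(6))*(w(j(2)) - 9))*(-68) = ((37 + 6²)*((-5 + 2) - 9))*(-68) = ((37 + 36)*(-3 - 9))*(-68) = (73*(-12))*(-68) = -876*(-68) = 59568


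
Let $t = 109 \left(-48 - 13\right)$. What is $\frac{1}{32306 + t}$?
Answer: $\frac{1}{25657} \approx 3.8976 \cdot 10^{-5}$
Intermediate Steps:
$t = -6649$ ($t = 109 \left(-61\right) = -6649$)
$\frac{1}{32306 + t} = \frac{1}{32306 - 6649} = \frac{1}{25657}$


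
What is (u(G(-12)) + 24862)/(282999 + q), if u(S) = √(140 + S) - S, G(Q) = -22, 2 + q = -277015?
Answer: 12442/2991 + √118/5982 ≈ 4.1616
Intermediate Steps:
q = -277017 (q = -2 - 277015 = -277017)
(u(G(-12)) + 24862)/(282999 + q) = ((√(140 - 22) - 1*(-22)) + 24862)/(282999 - 277017) = ((√118 + 22) + 24862)/5982 = ((22 + √118) + 24862)*(1/5982) = (24884 + √118)*(1/5982) = 12442/2991 + √118/5982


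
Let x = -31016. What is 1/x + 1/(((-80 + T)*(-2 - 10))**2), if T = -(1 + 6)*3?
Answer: -179741/5695095888 ≈ -3.1561e-5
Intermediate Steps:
T = -21 (T = -7*3 = -1*21 = -21)
1/x + 1/(((-80 + T)*(-2 - 10))**2) = 1/(-31016) + 1/(((-80 - 21)*(-2 - 10))**2) = -1/31016 + 1/((-101*(-12))**2) = -1/31016 + 1/(1212**2) = -1/31016 + 1/1468944 = -179741/5695095888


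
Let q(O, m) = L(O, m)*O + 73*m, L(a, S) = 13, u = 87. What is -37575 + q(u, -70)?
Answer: -41554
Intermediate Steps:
q(O, m) = 13*O + 73*m
-37575 + q(u, -70) = -37575 + (13*87 + 73*(-70)) = -37575 + (1131 - 5110) = -37575 - 3979 = -41554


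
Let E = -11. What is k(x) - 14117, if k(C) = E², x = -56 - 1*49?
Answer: -13996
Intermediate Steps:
x = -105 (x = -56 - 49 = -105)
k(C) = 121 (k(C) = (-11)² = 121)
k(x) - 14117 = 121 - 14117 = -13996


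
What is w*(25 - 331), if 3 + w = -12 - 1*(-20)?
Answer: -1530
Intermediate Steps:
w = 5 (w = -3 + (-12 - 1*(-20)) = -3 + (-12 + 20) = -3 + 8 = 5)
w*(25 - 331) = 5*(25 - 331) = 5*(-306) = -1530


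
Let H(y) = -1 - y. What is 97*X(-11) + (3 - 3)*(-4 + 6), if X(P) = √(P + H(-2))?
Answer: 97*I*√10 ≈ 306.74*I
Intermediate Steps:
X(P) = √(1 + P) (X(P) = √(P + (-1 - 1*(-2))) = √(P + (-1 + 2)) = √(P + 1) = √(1 + P))
97*X(-11) + (3 - 3)*(-4 + 6) = 97*√(1 - 11) + (3 - 3)*(-4 + 6) = 97*√(-10) + 0*2 = 97*(I*√10) + 0 = 97*I*√10 + 0 = 97*I*√10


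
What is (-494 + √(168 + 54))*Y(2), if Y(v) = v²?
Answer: -1976 + 4*√222 ≈ -1916.4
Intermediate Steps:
(-494 + √(168 + 54))*Y(2) = (-494 + √(168 + 54))*2² = (-494 + √222)*4 = -1976 + 4*√222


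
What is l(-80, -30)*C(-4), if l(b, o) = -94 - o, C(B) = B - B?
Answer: 0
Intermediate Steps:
C(B) = 0
l(-80, -30)*C(-4) = (-94 - 1*(-30))*0 = (-94 + 30)*0 = -64*0 = 0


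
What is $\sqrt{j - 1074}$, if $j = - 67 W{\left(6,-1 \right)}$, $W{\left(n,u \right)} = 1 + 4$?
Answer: $i \sqrt{1409} \approx 37.537 i$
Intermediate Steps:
$W{\left(n,u \right)} = 5$
$j = -335$ ($j = \left(-67\right) 5 = -335$)
$\sqrt{j - 1074} = \sqrt{-335 - 1074} = \sqrt{-1409} = i \sqrt{1409}$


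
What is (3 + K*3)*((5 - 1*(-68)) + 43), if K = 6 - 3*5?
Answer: -2784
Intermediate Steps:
K = -9 (K = 6 - 15 = -9)
(3 + K*3)*((5 - 1*(-68)) + 43) = (3 - 9*3)*((5 - 1*(-68)) + 43) = (3 - 27)*((5 + 68) + 43) = -24*(73 + 43) = -24*116 = -2784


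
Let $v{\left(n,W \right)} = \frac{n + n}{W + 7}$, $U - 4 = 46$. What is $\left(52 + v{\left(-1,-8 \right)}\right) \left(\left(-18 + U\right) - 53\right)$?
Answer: $-1134$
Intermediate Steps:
$U = 50$ ($U = 4 + 46 = 50$)
$v{\left(n,W \right)} = \frac{2 n}{7 + W}$
$\left(52 + v{\left(-1,-8 \right)}\right) \left(\left(-18 + U\right) - 53\right) = \left(52 + 2 \left(-1\right) \frac{1}{7 - 8}\right) \left(\left(-18 + 50\right) - 53\right) = \left(52 + 2 \left(-1\right) \frac{1}{-1}\right) \left(32 - 53\right) = \left(52 + 2 \left(-1\right) \left(-1\right)\right) \left(-21\right) = \left(52 + 2\right) \left(-21\right) = 54 \left(-21\right) = -1134$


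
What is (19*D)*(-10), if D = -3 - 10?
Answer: 2470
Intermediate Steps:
D = -13
(19*D)*(-10) = (19*(-13))*(-10) = -247*(-10) = 2470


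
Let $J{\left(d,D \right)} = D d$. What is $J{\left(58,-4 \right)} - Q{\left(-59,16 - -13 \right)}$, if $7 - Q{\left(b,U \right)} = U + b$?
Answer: $-269$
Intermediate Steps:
$Q{\left(b,U \right)} = 7 - U - b$ ($Q{\left(b,U \right)} = 7 - \left(U + b\right) = 7 - U - b$)
$J{\left(58,-4 \right)} - Q{\left(-59,16 - -13 \right)} = \left(-4\right) 58 - \left(7 - \left(16 - -13\right) - -59\right) = -232 - \left(7 - \left(16 + 13\right) + 59\right) = -232 - \left(7 - 29 + 59\right) = -232 - 37 = -269$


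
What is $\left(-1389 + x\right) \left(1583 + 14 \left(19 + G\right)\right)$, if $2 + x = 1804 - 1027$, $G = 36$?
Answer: $-1444742$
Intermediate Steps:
$x = 775$ ($x = -2 + \left(1804 - 1027\right) = -2 + 777 = 775$)
$\left(-1389 + x\right) \left(1583 + 14 \left(19 + G\right)\right) = \left(-1389 + 775\right) \left(1583 + 14 \left(19 + 36\right)\right) = - 614 \left(1583 + 14 \cdot 55\right) = - 614 \left(1583 + 770\right) = \left(-614\right) 2353 = -1444742$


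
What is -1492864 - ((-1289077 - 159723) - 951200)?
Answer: 907136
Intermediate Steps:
-1492864 - ((-1289077 - 159723) - 951200) = -1492864 - (-1448800 - 951200) = -1492864 - 1*(-2400000) = -1492864 + 2400000 = 907136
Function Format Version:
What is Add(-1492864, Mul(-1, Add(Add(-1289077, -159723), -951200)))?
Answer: 907136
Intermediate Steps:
Add(-1492864, Mul(-1, Add(Add(-1289077, -159723), -951200))) = Add(-1492864, Mul(-1, Add(-1448800, -951200))) = Add(-1492864, Mul(-1, -2400000)) = Add(-1492864, 2400000) = 907136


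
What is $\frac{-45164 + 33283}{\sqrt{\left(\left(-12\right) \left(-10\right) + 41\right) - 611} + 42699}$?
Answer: $- \frac{169102273}{607735017} + \frac{59405 i \sqrt{2}}{607735017} \approx -0.27825 + 0.00013824 i$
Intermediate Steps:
$\frac{-45164 + 33283}{\sqrt{\left(\left(-12\right) \left(-10\right) + 41\right) - 611} + 42699} = - \frac{11881}{\sqrt{\left(120 + 41\right) - 611} + 42699} = - \frac{11881}{\sqrt{161 - 611} + 42699} = - \frac{11881}{\sqrt{-450} + 42699} = - \frac{11881}{15 i \sqrt{2} + 42699} = - \frac{11881}{42699 + 15 i \sqrt{2}}$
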